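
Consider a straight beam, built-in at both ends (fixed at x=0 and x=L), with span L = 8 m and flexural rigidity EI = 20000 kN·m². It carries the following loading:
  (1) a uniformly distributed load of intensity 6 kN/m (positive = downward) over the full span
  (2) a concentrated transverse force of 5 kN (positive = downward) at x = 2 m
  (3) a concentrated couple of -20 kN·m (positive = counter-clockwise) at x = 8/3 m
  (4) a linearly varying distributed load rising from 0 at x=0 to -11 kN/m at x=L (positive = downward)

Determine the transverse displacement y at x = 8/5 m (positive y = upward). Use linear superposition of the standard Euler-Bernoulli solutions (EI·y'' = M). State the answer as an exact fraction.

y(8/5) = -410051/703125000 m

Load 1 — uniform load w=6 kN/m over full span:
  y_1 = -wx²(L-x)²/(24EI) = -6·(8/5)²·(8-(8/5))²/(24·20000) = -512/390625 m
Load 2 — point force P=5 kN at a=2 m (b=L-a=6):
  y_2 = -Pb²x²(3aL-(3a+b)x)/(6L³EI)  [x≤a] = -5·6²·(8/5)²·(3·2·8-(3·2+6)·(8/5))/(6·8³·20000) = -27/125000 m
Load 3 — applied couple M₀=-20 kN·m at a=8/3 m (b=L-a=16/3):
  y_3 = (R_Ax³/6 - M_Ax²/2)/EI  [x≤a] with R_A=-10/3, M_A=0 = ((-10/3)·(8/5)³/6 - 0·(8/5)²/2)/20000 = -16/140625 m
Load 4 — triangular load w₀=-11 kN/m (0→w₀ over full span):
  y_4 = -w₀x²(L-x)²(x+2L)/(120LEI) = -(-11)·(8/5)²·(8-(8/5))²·((8/5)+2·8)/(120·8·20000) = 30976/29296875 m
Superposition: y = Σ y_i = -410051/703125000 m ≈ -0.000583 m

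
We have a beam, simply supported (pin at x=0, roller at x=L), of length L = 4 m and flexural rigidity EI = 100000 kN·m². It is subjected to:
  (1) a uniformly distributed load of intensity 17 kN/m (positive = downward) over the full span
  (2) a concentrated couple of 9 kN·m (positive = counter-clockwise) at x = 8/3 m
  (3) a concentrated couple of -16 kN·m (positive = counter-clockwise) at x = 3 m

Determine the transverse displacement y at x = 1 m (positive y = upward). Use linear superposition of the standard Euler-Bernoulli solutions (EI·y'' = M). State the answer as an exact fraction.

y(1) = -9/25000 m

Load 1 — uniform load w=17 kN/m over full span:
  y_1 = -wx(L³-2Lx²+x³)/(24EI) = -17·1·(4³-2·4·1²+1³)/(24·100000) = -323/800000 m
Load 2 — applied couple M₀=9 kN·m at a=8/3 m (b=L-a=4/3):
  y_2 = (M₀x³/(6L)+C₁x)/EI  [x≤a] with C₁=M₀(3b²-L²)/(6L)=-4 = (9·1³/(6·4)+(-4)·1)/100000 = -29/800000 m
Load 3 — applied couple M₀=-16 kN·m at a=3 m (b=L-a=1):
  y_3 = (M₀x³/(6L)+C₁x)/EI  [x≤a] with C₁=M₀(3b²-L²)/(6L)=26/3 = ((-16)·1³/(6·4)+(26/3)·1)/100000 = 1/12500 m
Superposition: y = Σ y_i = -9/25000 m ≈ -0.000360 m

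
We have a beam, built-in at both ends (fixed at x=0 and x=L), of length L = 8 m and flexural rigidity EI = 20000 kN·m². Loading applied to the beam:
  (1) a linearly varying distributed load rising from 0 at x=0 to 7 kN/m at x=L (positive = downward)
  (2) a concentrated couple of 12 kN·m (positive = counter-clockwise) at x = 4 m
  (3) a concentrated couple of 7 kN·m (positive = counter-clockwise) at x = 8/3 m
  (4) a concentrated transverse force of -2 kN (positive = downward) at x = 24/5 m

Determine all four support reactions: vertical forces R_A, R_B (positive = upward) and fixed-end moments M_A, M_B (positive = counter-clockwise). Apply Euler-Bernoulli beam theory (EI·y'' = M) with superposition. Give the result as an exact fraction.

R_A = 16669/1500 kN, M_A = 6149/375 kN·m, R_B = 22331/1500 kN, M_B = -5536/375 kN·m

Load 1 — triangular load w₀=7 kN/m (0→w₀ over full span):
  R_A = 3w₀L/20 = 3·7·8/20 = 42/5 kN
  M_A = w₀L²/30 = 7·8²/30 = 224/15 kN·m
  R_B = 7w₀L/20 = 7·7·8/20 = 98/5 kN
  M_B = -w₀L²/20 = -7·8²/20 = -112/5 kN·m
Load 2 — applied couple M₀=12 kN·m at a=4 m (b=L-a=4):
  R_A = 6M₀ab/L³ = 6·12·4·4/8³ = 9/4 kN
  M_A = M₀b(2a-b)/L² = 12·4·(2·4-4)/8² = 3 kN·m
  R_B = -6M₀ab/L³ = -6·12·4·4/8³ = -9/4 kN
  M_B = M₀a(2b-a)/L² = 12·4·(2·4-4)/8² = 3 kN·m
Load 3 — applied couple M₀=7 kN·m at a=8/3 m (b=L-a=16/3):
  R_A = 6M₀ab/L³ = 6·7·(8/3)·(16/3)/8³ = 7/6 kN
  M_A = M₀b(2a-b)/L² = 7·(16/3)·(2·(8/3)-(16/3))/8² = 0 kN·m
  R_B = -6M₀ab/L³ = -6·7·(8/3)·(16/3)/8³ = -7/6 kN
  M_B = M₀a(2b-a)/L² = 7·(8/3)·(2·(16/3)-(8/3))/8² = 7/3 kN·m
Load 4 — point force P=-2 kN at a=24/5 m (b=L-a=16/5):
  R_A = Pb²(3a+b)/L³ = (-2)·(16/5)²·(3·(24/5)+(16/5))/8³ = -88/125 kN
  M_A = Pab²/L² = (-2)·(24/5)·(16/5)²/8² = -192/125 kN·m
  R_B = Pa²(a+3b)/L³ = (-2)·(24/5)²·((24/5)+3·(16/5))/8³ = -162/125 kN
  M_B = -Pa²b/L² = -(-2)·(24/5)²·(16/5)/8² = 288/125 kN·m
Superposition: R_A = 16669/1500 kN, M_A = 6149/375 kN·m, R_B = 22331/1500 kN, M_B = -5536/375 kN·m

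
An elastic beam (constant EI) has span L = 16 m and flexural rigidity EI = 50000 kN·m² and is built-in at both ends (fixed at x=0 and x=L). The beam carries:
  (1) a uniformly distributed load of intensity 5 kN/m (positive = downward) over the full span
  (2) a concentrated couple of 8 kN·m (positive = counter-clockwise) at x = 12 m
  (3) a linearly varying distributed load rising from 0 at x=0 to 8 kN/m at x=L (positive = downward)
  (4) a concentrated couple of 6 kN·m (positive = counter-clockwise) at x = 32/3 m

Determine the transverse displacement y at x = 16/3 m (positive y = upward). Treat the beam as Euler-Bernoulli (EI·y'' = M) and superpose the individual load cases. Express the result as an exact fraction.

y(16/3) = -276748/11390625 m

Load 1 — uniform load w=5 kN/m over full span:
  y_1 = -wx²(L-x)²/(24EI) = -5·(16/3)²·(16-(16/3))²/(24·50000) = -2048/151875 m
Load 2 — applied couple M₀=8 kN·m at a=12 m (b=L-a=4):
  y_2 = (R_Ax³/6 - M_Ax²/2)/EI  [x≤a] with R_A=9/16, M_A=5/2 = ((9/16)·(16/3)³/6 - (5/2)·(16/3)²/2)/50000 = -4/9375 m
Load 3 — triangular load w₀=8 kN/m (0→w₀ over full span):
  y_3 = -w₀x²(L-x)²(x+2L)/(120LEI) = -8·(16/3)²·(16-(16/3))²·((16/3)+2·16)/(120·16·50000) = -114688/11390625 m
Load 4 — applied couple M₀=6 kN·m at a=32/3 m (b=L-a=16/3):
  y_4 = (R_Ax³/6 - M_Ax²/2)/EI  [x≤a] with R_A=1/2, M_A=2 = ((1/2)·(16/3)³/6 - 2·(16/3)²/2)/50000 = -16/50625 m
Superposition: y = Σ y_i = -276748/11390625 m ≈ -0.024296 m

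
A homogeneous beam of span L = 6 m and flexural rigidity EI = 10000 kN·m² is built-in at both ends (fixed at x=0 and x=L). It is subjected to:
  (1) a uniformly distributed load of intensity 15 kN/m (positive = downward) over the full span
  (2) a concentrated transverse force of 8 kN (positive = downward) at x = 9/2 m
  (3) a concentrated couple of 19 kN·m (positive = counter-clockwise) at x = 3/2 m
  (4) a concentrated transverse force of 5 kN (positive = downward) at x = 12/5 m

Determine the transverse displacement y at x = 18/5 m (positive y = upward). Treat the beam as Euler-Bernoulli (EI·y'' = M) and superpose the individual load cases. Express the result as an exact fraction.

y(18/5) = -9153/1953125 m

Load 1 — uniform load w=15 kN/m over full span:
  y_1 = -wx²(L-x)²/(24EI) = -15·(18/5)²·(6-(18/5))²/(24·10000) = -729/156250 m
Load 2 — point force P=8 kN at a=9/2 m (b=L-a=3/2):
  y_2 = -Pb²x²(3aL-(3a+b)x)/(6L³EI)  [x≤a] = -8·(3/2)²·(18/5)²·(3·(9/2)·6-(3·(9/2)+(3/2))·(18/5))/(6·6³·10000) = -243/500000 m
Load 3 — applied couple M₀=19 kN·m at a=3/2 m (b=L-a=9/2):
  y_3 = (R_Ax³/6 - M_Ax²/2 - M₀(x-a)²/2)/EI  [x>a] with R_A=57/16, M_A=-57/16 = ((57/16)·(18/5)³/6 - (-57/16)·(18/5)²/2 - 19·((18/5)-(3/2))²/2)/10000 = 2223/2500000 m
Load 4 — point force P=5 kN at a=12/5 m (b=L-a=18/5):
  y_4 = -Pa²(L-x)²(3bL-(3b+a)(L-x))/(6L³EI)  [x>a] = -5·(12/5)²·(6-(18/5))²·(3·(18/5)·6-(3·(18/5)+(12/5))·(6-(18/5)))/(6·6³·10000) = -828/1953125 m
Superposition: y = Σ y_i = -9153/1953125 m ≈ -0.004686 m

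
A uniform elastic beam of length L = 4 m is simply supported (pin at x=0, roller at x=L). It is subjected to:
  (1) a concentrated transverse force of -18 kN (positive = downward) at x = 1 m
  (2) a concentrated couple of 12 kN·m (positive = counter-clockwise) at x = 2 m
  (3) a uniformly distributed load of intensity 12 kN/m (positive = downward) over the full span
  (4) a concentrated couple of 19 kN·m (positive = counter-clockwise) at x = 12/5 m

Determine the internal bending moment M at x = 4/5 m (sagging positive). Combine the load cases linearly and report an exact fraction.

Load 1 — point force P=-18 kN at a=1 m (b=L-a=3):
  M_1 = Pbx/L  [x≤a] = (-18)·3·(4/5)/4 = -54/5 kN·m
Load 2 — applied couple M₀=12 kN·m at a=2 m (b=L-a=2):
  M_2 = M₀x/L  [x≤a] = 12·(4/5)/4 = 12/5 kN·m
Load 3 — uniform load w=12 kN/m over full span:
  M_3 = wx(L-x)/2 = 12·(4/5)·(4-(4/5))/2 = 384/25 kN·m
Load 4 — applied couple M₀=19 kN·m at a=12/5 m (b=L-a=8/5):
  M_4 = M₀x/L  [x≤a] = 19·(4/5)/4 = 19/5 kN·m
Superposition: M = Σ M_i = 269/25 kN·m ≈ 10.760000 kN·m

M(4/5) = 269/25 kN·m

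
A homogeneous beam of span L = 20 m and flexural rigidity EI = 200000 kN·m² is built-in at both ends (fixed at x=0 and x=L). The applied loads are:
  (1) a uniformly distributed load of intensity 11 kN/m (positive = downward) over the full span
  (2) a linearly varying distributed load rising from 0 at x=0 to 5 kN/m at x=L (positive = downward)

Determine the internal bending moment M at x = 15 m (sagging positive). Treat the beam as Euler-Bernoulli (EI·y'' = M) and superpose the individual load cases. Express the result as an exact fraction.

Load 1 — uniform load w=11 kN/m over full span:
  M_1 = wLx/2 - wL²/12 - wx²/2 = 11·20·15/2 - 11·20²/12 - 11·15²/2 = 275/6 kN·m
Load 2 — triangular load w₀=5 kN/m (0→w₀ over full span):
  M_2 = 3w₀Lx/20 - w₀L²/30 - w₀x³/(6L) = 3·5·20·15/20 - 5·20²/30 - 5·15³/(6·20) = 425/24 kN·m
Superposition: M = Σ M_i = 1525/24 kN·m ≈ 63.541667 kN·m

M(15) = 1525/24 kN·m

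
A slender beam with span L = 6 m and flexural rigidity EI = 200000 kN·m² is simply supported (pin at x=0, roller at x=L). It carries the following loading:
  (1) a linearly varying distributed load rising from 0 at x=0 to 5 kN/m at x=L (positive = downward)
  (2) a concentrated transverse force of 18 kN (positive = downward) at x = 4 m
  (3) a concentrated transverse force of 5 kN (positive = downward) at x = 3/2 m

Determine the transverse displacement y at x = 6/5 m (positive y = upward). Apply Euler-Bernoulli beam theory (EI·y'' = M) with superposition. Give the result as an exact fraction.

Load 1 — triangular load w₀=5 kN/m (0→w₀ over full span):
  y_1 = -w₀x(7L⁴-10L²x²+3x⁴)/(360LEI) = -5·(6/5)·(7·6⁴-10·6²·(6/5)²+3·(6/5)⁴)/(360·6·200000) = -1161/9765625 m
Load 2 — point force P=18 kN at a=4 m (b=L-a=2):
  y_2 = -Pbx(L²-b²-x²)/(6LEI)  [x≤a] = -18·2·(6/5)·(6²-2²-(6/5)²)/(6·6·200000) = -573/3125000 m
Load 3 — point force P=5 kN at a=3/2 m (b=L-a=9/2):
  y_3 = -Pbx(L²-b²-x²)/(6LEI)  [x≤a] = -5·(9/2)·(6/5)·(6²-(9/2)²-(6/5)²)/(6·6·200000) = -4293/80000000 m
Superposition: y = Σ y_i = -3559089/10000000000 m ≈ -0.000356 m

y(6/5) = -3559089/10000000000 m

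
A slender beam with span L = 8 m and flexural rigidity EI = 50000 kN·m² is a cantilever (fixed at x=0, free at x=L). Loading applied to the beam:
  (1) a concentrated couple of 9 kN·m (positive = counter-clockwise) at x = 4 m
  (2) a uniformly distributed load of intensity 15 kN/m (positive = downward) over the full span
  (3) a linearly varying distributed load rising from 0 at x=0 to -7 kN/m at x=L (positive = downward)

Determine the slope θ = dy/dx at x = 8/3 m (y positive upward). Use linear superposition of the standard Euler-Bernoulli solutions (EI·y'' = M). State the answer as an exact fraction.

θ(8/3) = -17503/1518750 rad

Load 1 — applied couple M₀=9 kN·m at a=4 m (b=L-a=4):
  θ_1 = M₀x/EI  [x≤a] = 9·(8/3)/50000 = 3/6250 rad
Load 2 — uniform load w=15 kN/m over full span:
  θ_2 = -wx(x²-3Lx+3L²)/(6EI) = -15·(8/3)·((8/3)²-3·8·(8/3)+3·8²)/(6·50000) = -304/16875 rad
Load 3 — triangular load w₀=-7 kN/m (0→w₀ over full span):
  θ_3 = (w₀Lx²/4-w₀L²x/3-w₀x⁴/(24L))/EI = ((-7)·8·(8/3)²/4-(-7)·8²·(8/3)/3-(-7)·(8/3)⁴/(24·8))/50000 = 4564/759375 rad
Superposition: θ = Σ θ_i = -17503/1518750 rad ≈ -0.011525 rad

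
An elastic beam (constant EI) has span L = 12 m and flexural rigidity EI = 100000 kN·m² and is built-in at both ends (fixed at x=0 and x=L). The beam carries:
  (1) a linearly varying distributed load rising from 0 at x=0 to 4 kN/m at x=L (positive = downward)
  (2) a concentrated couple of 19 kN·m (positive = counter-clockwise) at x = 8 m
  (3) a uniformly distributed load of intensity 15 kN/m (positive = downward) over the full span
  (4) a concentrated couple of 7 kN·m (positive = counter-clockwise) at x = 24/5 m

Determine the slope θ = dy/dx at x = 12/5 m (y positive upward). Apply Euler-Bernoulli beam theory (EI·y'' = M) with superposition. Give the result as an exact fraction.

Load 1 — triangular load w₀=4 kN/m (0→w₀ over full span):
  θ_1 = -w₀(2x(L-x)(L-2x)(x+2L)+x²(L-x)²)/(120LEI) = -4·(2·(12/5)·(12-(12/5))·(12-2·(12/5))·((12/5)+2·12)+(12/5)²·(12-(12/5))²)/(120·12·100000) = -504/1953125 rad
Load 2 — applied couple M₀=19 kN·m at a=8 m (b=L-a=4):
  θ_2 = (R_Ax²/2 - M_Ax)/EI  [x≤a] with R_A=19/9, M_A=19/3 = ((19/9)·(12/5)²/2 - (19/3)·(12/5))/100000 = -57/625000 rad
Load 3 — uniform load w=15 kN/m over full span:
  θ_3 = -wx(L-x)(L-2x)/(12EI) = -15·(12/5)·(12-(12/5))·(12-2·(12/5))/(12·100000) = -162/78125 rad
Load 4 — applied couple M₀=7 kN·m at a=24/5 m (b=L-a=36/5):
  θ_4 = (R_Ax²/2 - M_Ax)/EI  [x≤a] with R_A=21/25, M_A=21/25 = ((21/25)·(12/5)²/2 - (21/25)·(12/5))/100000 = 63/15625000 rad
Superposition: θ = Σ θ_i = -18897/7812500 rad ≈ -0.002419 rad

θ(12/5) = -18897/7812500 rad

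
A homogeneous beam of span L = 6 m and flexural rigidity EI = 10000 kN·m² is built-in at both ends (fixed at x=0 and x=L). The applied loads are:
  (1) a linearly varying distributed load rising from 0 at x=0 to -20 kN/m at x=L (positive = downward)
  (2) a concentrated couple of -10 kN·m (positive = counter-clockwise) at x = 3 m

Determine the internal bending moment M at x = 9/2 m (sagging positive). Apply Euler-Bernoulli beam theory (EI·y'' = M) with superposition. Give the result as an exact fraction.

Load 1 — triangular load w₀=-20 kN/m (0→w₀ over full span):
  M_1 = 3w₀Lx/20 - w₀L²/30 - w₀x³/(6L) = 3·(-20)·6·(9/2)/20 - (-20)·6²/30 - (-20)·(9/2)³/(6·6) = -51/8 kN·m
Load 2 — applied couple M₀=-10 kN·m at a=3 m (b=L-a=3):
  M_2 = R_Ax - M_A - M₀  [x>a] with R_A=-5/2, M_A=-5/2 = (-5/2)·(9/2) - (-5/2) - (-10) = 5/4 kN·m
Superposition: M = Σ M_i = -41/8 kN·m ≈ -5.125000 kN·m

M(9/2) = -41/8 kN·m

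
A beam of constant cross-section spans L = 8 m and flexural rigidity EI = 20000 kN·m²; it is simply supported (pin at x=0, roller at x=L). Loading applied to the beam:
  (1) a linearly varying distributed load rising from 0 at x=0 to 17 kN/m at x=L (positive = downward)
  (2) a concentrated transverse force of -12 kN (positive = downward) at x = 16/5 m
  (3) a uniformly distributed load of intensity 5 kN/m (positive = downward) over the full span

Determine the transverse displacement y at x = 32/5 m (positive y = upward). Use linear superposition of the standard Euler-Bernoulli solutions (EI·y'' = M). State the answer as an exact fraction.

y(32/5) = -550528/29296875 m

Load 1 — triangular load w₀=17 kN/m (0→w₀ over full span):
  y_1 = -w₀x(7L⁴-10L²x²+3x⁴)/(360LEI) = -17·(32/5)·(7·8⁴-10·8²·(32/5)²+3·(32/5)⁴)/(360·8·20000) = -138176/9765625 m
Load 2 — point force P=-12 kN at a=16/5 m (b=L-a=24/5):
  y_2 = -Pa(L-x)(2Lx-a²-x²)/(6LEI)  [x>a] = -(-12)·(16/5)·(8-(32/5))·(2·8·(32/5)-(16/5)²-(32/5)²)/(6·8·20000) = 256/78125 m
Load 3 — uniform load w=5 kN/m over full span:
  y_3 = -wx(L³-2Lx²+x³)/(24EI) = -5·(32/5)·(8³-2·8·(32/5)²+(32/5)³)/(24·20000) = -1856/234375 m
Superposition: y = Σ y_i = -550528/29296875 m ≈ -0.018791 m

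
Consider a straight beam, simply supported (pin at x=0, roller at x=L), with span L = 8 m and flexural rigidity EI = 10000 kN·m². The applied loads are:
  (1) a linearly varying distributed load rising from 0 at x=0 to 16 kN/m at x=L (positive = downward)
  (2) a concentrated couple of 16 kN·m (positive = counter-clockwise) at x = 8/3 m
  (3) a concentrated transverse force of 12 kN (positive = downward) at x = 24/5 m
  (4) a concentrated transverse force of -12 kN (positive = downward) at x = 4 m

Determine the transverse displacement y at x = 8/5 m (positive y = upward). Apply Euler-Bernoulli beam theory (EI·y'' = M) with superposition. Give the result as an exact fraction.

y(8/5) = -1938536/87890625 m

Load 1 — triangular load w₀=16 kN/m (0→w₀ over full span):
  y_1 = -w₀x(7L⁴-10L²x²+3x⁴)/(360LEI) = -16·(8/5)·(7·8⁴-10·8²·(8/5)²+3·(8/5)⁴)/(360·8·10000) = -704512/29296875 m
Load 2 — applied couple M₀=16 kN·m at a=8/3 m (b=L-a=16/3):
  y_2 = (M₀x³/(6L)+C₁x)/EI  [x≤a] with C₁=M₀(3b²-L²)/(6L)=64/9 = (16·(8/5)³/(6·8)+(64/9)·(8/5))/10000 = 896/703125 m
Load 3 — point force P=12 kN at a=24/5 m (b=L-a=16/5):
  y_3 = -Pbx(L²-b²-x²)/(6LEI)  [x≤a] = -12·(16/5)·(8/5)·(8²-(16/5)²-(8/5)²)/(6·8·10000) = -512/78125 m
Load 4 — point force P=-12 kN at a=4 m (b=L-a=4):
  y_4 = -Pbx(L²-b²-x²)/(6LEI)  [x≤a] = -(-12)·4·(8/5)·(8²-4²-(8/5)²)/(6·8·10000) = 568/78125 m
Superposition: y = Σ y_i = -1938536/87890625 m ≈ -0.022056 m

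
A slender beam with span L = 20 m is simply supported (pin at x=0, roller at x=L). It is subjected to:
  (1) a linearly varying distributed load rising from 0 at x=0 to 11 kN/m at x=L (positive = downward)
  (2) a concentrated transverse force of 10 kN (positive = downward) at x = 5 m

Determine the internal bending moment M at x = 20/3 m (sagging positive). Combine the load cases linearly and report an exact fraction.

M(20/3) = 20300/81 kN·m

Load 1 — triangular load w₀=11 kN/m (0→w₀ over full span):
  M_1 = w₀Lx/6 - w₀x³/(6L) = 11·20·(20/3)/6 - 11·(20/3)³/(6·20) = 17600/81 kN·m
Load 2 — point force P=10 kN at a=5 m (b=L-a=15):
  M_2 = Pa(L-x)/L  [x>a] = 10·5·(20-(20/3))/20 = 100/3 kN·m
Superposition: M = Σ M_i = 20300/81 kN·m ≈ 250.617284 kN·m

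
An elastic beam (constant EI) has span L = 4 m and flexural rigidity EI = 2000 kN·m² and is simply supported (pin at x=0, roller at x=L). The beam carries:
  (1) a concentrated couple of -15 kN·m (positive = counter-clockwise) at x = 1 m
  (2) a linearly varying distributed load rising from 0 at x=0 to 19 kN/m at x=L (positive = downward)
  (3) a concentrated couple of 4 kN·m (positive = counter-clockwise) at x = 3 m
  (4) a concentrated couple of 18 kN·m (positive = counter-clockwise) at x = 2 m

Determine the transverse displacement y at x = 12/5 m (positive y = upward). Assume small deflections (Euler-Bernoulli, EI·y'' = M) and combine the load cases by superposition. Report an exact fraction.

y(12/5) = -1983869/93750000 m

Load 1 — applied couple M₀=-15 kN·m at a=1 m (b=L-a=3):
  y_1 = (M₀x³/(6L)-M₀(x-a)²/2+C₁x)/EI  [x>a] with C₁=M₀(3b²-L²)/(6L)=-55/8 = ((-15)·(12/5)³/(6·4)-(-15)·((12/5)-1)²/2+(-55/8)·(12/5))/2000 = -261/50000 m
Load 2 — triangular load w₀=19 kN/m (0→w₀ over full span):
  y_2 = -w₀x(7L⁴-10L²x²+3x⁴)/(360LEI) = -19·(12/5)·(7·4⁴-10·4²·(12/5)²+3·(12/5)⁴)/(360·4·2000) = -89984/5859375 m
Load 3 — applied couple M₀=4 kN·m at a=3 m (b=L-a=1):
  y_3 = (M₀x³/(6L)+C₁x)/EI  [x≤a] with C₁=M₀(3b²-L²)/(6L)=-13/6 = (4·(12/5)³/(6·4)+(-13/6)·(12/5))/2000 = -181/125000 m
Load 4 — applied couple M₀=18 kN·m at a=2 m (b=L-a=2):
  y_4 = (M₀x³/(6L)-M₀(x-a)²/2+C₁x)/EI  [x>a] with C₁=M₀(3b²-L²)/(6L)=-3 = (18·(12/5)³/(6·4)-18·((12/5)-2)²/2+(-3)·(12/5))/2000 = 27/31250 m
Superposition: y = Σ y_i = -1983869/93750000 m ≈ -0.021161 m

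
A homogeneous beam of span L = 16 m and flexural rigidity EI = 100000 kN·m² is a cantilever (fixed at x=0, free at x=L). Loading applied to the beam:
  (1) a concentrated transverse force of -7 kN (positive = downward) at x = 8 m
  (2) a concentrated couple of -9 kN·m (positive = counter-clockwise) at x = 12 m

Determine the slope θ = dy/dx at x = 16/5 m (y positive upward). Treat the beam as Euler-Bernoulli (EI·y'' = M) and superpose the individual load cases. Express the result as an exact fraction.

Load 1 — point force P=-7 kN at a=8 m (b=L-a=8):
  θ_1 = -Px(2a-x)/(2EI)  [x≤a] = -(-7)·(16/5)·(2·8-(16/5))/(2·100000) = 112/78125 rad
Load 2 — applied couple M₀=-9 kN·m at a=12 m (b=L-a=4):
  θ_2 = M₀x/EI  [x≤a] = (-9)·(16/5)/100000 = -9/31250 rad
Superposition: θ = Σ θ_i = 179/156250 rad ≈ 0.001146 rad

θ(16/5) = 179/156250 rad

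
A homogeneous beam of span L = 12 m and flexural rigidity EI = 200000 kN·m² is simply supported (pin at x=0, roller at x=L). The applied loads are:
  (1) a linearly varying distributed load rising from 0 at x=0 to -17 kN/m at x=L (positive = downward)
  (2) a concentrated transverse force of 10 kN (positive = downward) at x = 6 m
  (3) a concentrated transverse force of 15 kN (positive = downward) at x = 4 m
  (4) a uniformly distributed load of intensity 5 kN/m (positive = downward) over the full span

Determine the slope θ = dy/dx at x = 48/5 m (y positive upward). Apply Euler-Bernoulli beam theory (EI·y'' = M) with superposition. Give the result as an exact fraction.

θ(48/5) = -38609/187500000 rad

Load 1 — triangular load w₀=-17 kN/m (0→w₀ over full span):
  θ_1 = -w₀(7L⁴-30L²x²+15x⁴)/(360LEI) = -(-17)·(7·12⁴-30·12²·(48/5)²+15·(48/5)⁴)/(360·12·200000) = -38607/15625000 rad
Load 2 — point force P=10 kN at a=6 m (b=L-a=6):
  θ_2 = -Pa(2L²-6Lx+3x²+a²)/(6LEI)  [x>a] = -10·6·(2·12²-6·12·(48/5)+3·(48/5)²+6²)/(6·12·200000) = 189/500000 rad
Load 3 — point force P=15 kN at a=4 m (b=L-a=8):
  θ_3 = -Pa(2L²-6Lx+3x²+a²)/(6LEI)  [x>a] = -15·4·(2·12²-6·12·(48/5)+3·(48/5)²+4²)/(6·12·200000) = 173/375000 rad
Load 4 — uniform load w=5 kN/m over full span:
  θ_4 = -w(L³-6Lx²+4x³)/(24EI) = -5·(12³-6·12·(48/5)²+4·(48/5)³)/(24·200000) = 891/625000 rad
Superposition: θ = Σ θ_i = -38609/187500000 rad ≈ -0.000206 rad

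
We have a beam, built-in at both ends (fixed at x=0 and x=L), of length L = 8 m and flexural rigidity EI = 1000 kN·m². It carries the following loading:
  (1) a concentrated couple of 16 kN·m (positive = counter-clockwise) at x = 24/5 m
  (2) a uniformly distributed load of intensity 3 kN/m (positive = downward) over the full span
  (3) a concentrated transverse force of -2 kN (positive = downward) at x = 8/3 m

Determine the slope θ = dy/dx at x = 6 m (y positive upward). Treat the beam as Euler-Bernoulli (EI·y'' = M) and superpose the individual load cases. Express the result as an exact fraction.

Load 1 — applied couple M₀=16 kN·m at a=24/5 m (b=L-a=16/5):
  θ_1 = (R_Ax²/2 - M_Ax - M₀(x-a))/EI  [x>a] with R_A=72/25, M_A=128/25 = ((72/25)·6²/2 - (128/25)·6 - 16·(6-(24/5)))/1000 = 6/3125 rad
Load 2 — uniform load w=3 kN/m over full span:
  θ_2 = -wx(L-x)(L-2x)/(12EI) = -3·6·(8-6)·(8-2·6)/(12·1000) = 3/250 rad
Load 3 — point force P=-2 kN at a=8/3 m (b=L-a=16/3):
  θ_3 = Pa²(L-x)(2bL-(3b+a)(L-x))/(2L³EI)  [x>a] = (-2)·(8/3)²·(8-6)·(2·(16/3)·8-(3·(16/3)+(8/3))·(8-6))/(2·8³·1000) = -1/750 rad
Superposition: θ = Σ θ_i = 118/9375 rad ≈ 0.012587 rad

θ(6) = 118/9375 rad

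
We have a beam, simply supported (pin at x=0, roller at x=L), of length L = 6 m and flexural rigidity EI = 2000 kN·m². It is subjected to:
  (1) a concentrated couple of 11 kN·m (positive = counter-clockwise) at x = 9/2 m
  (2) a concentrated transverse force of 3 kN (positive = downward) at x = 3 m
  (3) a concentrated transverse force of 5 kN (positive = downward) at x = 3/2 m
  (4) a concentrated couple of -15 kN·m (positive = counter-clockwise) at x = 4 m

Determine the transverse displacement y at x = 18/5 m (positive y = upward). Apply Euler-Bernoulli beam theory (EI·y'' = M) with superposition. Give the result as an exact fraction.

Load 1 — applied couple M₀=11 kN·m at a=9/2 m (b=L-a=3/2):
  y_1 = (M₀x³/(6L)+C₁x)/EI  [x≤a] with C₁=M₀(3b²-L²)/(6L)=-143/16 = (11·(18/5)³/(6·6)+(-143/16)·(18/5))/2000 = -17919/2000000 m
Load 2 — point force P=3 kN at a=3 m (b=L-a=3):
  y_2 = -Pa(L-x)(2Lx-a²-x²)/(6LEI)  [x>a] = -3·3·(6-(18/5))·(2·6·(18/5)-3²-(18/5)²)/(6·6·2000) = -1593/250000 m
Load 3 — point force P=5 kN at a=3/2 m (b=L-a=9/2):
  y_3 = -Pa(L-x)(2Lx-a²-x²)/(6LEI)  [x>a] = -5·(3/2)·(6-(18/5))·(2·6·(18/5)-(3/2)²-(18/5)²)/(6·6·2000) = -2799/400000 m
Load 4 — applied couple M₀=-15 kN·m at a=4 m (b=L-a=2):
  y_4 = (M₀x³/(6L)+C₁x)/EI  [x≤a] with C₁=M₀(3b²-L²)/(6L)=10 = ((-15)·(18/5)³/(6·6)+10·(18/5))/2000 = 207/25000 m
Superposition: y = Σ y_i = -14049/1000000 m ≈ -0.014049 m

y(18/5) = -14049/1000000 m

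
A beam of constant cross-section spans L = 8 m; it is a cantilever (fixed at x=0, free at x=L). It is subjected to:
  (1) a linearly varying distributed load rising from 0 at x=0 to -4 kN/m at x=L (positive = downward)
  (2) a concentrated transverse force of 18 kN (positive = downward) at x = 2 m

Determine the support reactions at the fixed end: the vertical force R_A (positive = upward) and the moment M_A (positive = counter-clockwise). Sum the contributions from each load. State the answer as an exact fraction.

Load 1 — triangular load w₀=-4 kN/m (0→w₀ over full span):
  R_A = w₀L/2 = (-4)·8/2 = -16 kN
  M_A = w₀L²/3 = (-4)·8²/3 = -256/3 kN·m
Load 2 — point force P=18 kN at a=2 m (b=L-a=6):
  R_A = P = 18 kN
  M_A = Pa = 18·2 = 36 kN·m
Superposition: R_A = 2 kN, M_A = -148/3 kN·m

R_A = 2 kN, M_A = -148/3 kN·m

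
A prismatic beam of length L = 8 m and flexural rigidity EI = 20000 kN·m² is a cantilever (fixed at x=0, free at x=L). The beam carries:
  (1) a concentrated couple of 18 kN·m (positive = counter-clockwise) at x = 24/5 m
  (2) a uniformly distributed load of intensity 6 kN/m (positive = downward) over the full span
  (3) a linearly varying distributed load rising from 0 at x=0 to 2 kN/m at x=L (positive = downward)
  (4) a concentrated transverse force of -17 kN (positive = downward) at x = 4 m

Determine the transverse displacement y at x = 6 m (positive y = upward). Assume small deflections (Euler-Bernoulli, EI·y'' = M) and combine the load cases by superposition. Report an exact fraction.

Load 1 — applied couple M₀=18 kN·m at a=24/5 m (b=L-a=16/5):
  y_1 = M₀a(2x-a)/(2EI)  [x>a] = 18·(24/5)·(2·6-(24/5))/(2·20000) = 243/15625 m
Load 2 — uniform load w=6 kN/m over full span:
  y_2 = -wx²(x²-4Lx+6L²)/(24EI) = -6·6²·(6²-4·8·6+6·8²)/(24·20000) = -513/5000 m
Load 3 — triangular load w₀=2 kN/m (0→w₀ over full span):
  y_3 = (w₀Lx³/12-w₀L²x²/6-w₀x⁵/(120L))/EI = (2·8·6³/12-2·8²·6²/6-2·6⁵/(120·8))/20000 = -2481/100000 m
Load 4 — point force P=-17 kN at a=4 m (b=L-a=4):
  y_4 = -Pa²(3x-a)/(6EI)  [x>a] = -(-17)·4²·(3·6-4)/(6·20000) = 119/3750 m
Superposition: y = Σ y_i = -120187/1500000 m ≈ -0.080125 m

y(6) = -120187/1500000 m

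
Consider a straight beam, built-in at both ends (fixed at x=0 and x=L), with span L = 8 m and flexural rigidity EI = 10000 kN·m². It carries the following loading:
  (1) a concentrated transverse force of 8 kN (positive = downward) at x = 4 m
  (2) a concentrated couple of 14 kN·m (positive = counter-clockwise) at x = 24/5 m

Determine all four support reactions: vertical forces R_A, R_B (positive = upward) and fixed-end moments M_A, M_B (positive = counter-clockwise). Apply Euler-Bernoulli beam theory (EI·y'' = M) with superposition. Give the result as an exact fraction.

Load 1 — point force P=8 kN at a=4 m (b=L-a=4):
  R_A = Pb²(3a+b)/L³ = 8·4²·(3·4+4)/8³ = 4 kN
  M_A = Pab²/L² = 8·4·4²/8² = 8 kN·m
  R_B = Pa²(a+3b)/L³ = 8·4²·(4+3·4)/8³ = 4 kN
  M_B = -Pa²b/L² = -8·4²·4/8² = -8 kN·m
Load 2 — applied couple M₀=14 kN·m at a=24/5 m (b=L-a=16/5):
  R_A = 6M₀ab/L³ = 6·14·(24/5)·(16/5)/8³ = 63/25 kN
  M_A = M₀b(2a-b)/L² = 14·(16/5)·(2·(24/5)-(16/5))/8² = 112/25 kN·m
  R_B = -6M₀ab/L³ = -6·14·(24/5)·(16/5)/8³ = -63/25 kN
  M_B = M₀a(2b-a)/L² = 14·(24/5)·(2·(16/5)-(24/5))/8² = 42/25 kN·m
Superposition: R_A = 163/25 kN, M_A = 312/25 kN·m, R_B = 37/25 kN, M_B = -158/25 kN·m

R_A = 163/25 kN, M_A = 312/25 kN·m, R_B = 37/25 kN, M_B = -158/25 kN·m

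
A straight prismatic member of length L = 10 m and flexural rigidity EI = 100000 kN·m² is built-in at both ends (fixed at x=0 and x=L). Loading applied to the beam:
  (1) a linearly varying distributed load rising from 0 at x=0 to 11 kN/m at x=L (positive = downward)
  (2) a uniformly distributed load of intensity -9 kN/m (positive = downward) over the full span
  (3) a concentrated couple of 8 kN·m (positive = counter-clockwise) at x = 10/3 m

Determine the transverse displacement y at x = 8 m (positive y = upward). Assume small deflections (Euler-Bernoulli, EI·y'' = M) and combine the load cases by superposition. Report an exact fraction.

Load 1 — triangular load w₀=11 kN/m (0→w₀ over full span):
  y_1 = -w₀x²(L-x)²(x+2L)/(120LEI) = -11·8²·(10-8)²·(8+2·10)/(120·10·100000) = -154/234375 m
Load 2 — uniform load w=-9 kN/m over full span:
  y_2 = -wx²(L-x)²/(24EI) = -(-9)·8²·(10-8)²/(24·100000) = 3/3125 m
Load 3 — applied couple M₀=8 kN·m at a=10/3 m (b=L-a=20/3):
  y_3 = (R_Ax³/6 - M_Ax²/2 - M₀(x-a)²/2)/EI  [x>a] with R_A=16/15, M_A=0 = ((16/15)·8³/6 - 0·8²/2 - 8·(8-(10/3))²/2)/100000 = 11/281250 m
Superposition: y = Σ y_i = 481/1406250 m ≈ 0.000342 m

y(8) = 481/1406250 m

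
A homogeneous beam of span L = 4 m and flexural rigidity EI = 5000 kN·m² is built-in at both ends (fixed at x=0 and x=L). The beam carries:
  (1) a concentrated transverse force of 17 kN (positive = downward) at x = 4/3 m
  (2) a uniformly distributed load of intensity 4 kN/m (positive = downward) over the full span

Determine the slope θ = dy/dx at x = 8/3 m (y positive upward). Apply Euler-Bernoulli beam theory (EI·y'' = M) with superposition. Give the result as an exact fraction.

Load 1 — point force P=17 kN at a=4/3 m (b=L-a=8/3):
  θ_1 = Pa²(L-x)(2bL-(3b+a)(L-x))/(2L³EI)  [x>a] = 17·(4/3)²·(4-(8/3))·(2·(8/3)·4-(3·(8/3)+(4/3))·(4-(8/3)))/(2·4³·5000) = 17/30375 rad
Load 2 — uniform load w=4 kN/m over full span:
  θ_2 = -wx(L-x)(L-2x)/(12EI) = -4·(8/3)·(4-(8/3))·(4-2·(8/3))/(12·5000) = 16/50625 rad
Superposition: θ = Σ θ_i = 133/151875 rad ≈ 0.000876 rad

θ(8/3) = 133/151875 rad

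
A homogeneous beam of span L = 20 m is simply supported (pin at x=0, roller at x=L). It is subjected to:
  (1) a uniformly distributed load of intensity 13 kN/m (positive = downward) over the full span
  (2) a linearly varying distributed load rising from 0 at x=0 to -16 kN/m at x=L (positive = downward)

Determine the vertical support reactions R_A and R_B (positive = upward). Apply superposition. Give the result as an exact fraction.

R_A = 230/3 kN, R_B = 70/3 kN

Load 1 — uniform load w=13 kN/m over full span:
  R_A = wL/2 = 13·20/2 = 130 kN
  R_B = wL/2 = 13·20/2 = 130 kN
Load 2 — triangular load w₀=-16 kN/m (0→w₀ over full span):
  R_A = w₀L/6 = (-16)·20/6 = -160/3 kN
  R_B = w₀L/3 = (-16)·20/3 = -320/3 kN
Superposition: R_A = 230/3 kN, R_B = 70/3 kN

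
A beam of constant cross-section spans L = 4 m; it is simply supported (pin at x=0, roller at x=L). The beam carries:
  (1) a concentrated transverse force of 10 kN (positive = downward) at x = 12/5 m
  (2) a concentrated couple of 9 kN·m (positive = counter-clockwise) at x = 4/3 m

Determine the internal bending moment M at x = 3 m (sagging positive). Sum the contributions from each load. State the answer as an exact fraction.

M(3) = 15/4 kN·m

Load 1 — point force P=10 kN at a=12/5 m (b=L-a=8/5):
  M_1 = Pa(L-x)/L  [x>a] = 10·(12/5)·(4-3)/4 = 6 kN·m
Load 2 — applied couple M₀=9 kN·m at a=4/3 m (b=L-a=8/3):
  M_2 = M₀x/L - M₀  [x>a] = 9·3/4 - 9 = -9/4 kN·m
Superposition: M = Σ M_i = 15/4 kN·m ≈ 3.750000 kN·m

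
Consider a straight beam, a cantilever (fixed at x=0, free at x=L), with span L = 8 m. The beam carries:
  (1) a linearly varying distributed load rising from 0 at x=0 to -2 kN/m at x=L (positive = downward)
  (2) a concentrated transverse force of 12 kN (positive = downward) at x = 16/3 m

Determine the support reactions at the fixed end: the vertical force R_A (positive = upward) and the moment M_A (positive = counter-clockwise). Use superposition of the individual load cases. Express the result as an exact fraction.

Load 1 — triangular load w₀=-2 kN/m (0→w₀ over full span):
  R_A = w₀L/2 = (-2)·8/2 = -8 kN
  M_A = w₀L²/3 = (-2)·8²/3 = -128/3 kN·m
Load 2 — point force P=12 kN at a=16/3 m (b=L-a=8/3):
  R_A = P = 12 kN
  M_A = Pa = 12·(16/3) = 64 kN·m
Superposition: R_A = 4 kN, M_A = 64/3 kN·m

R_A = 4 kN, M_A = 64/3 kN·m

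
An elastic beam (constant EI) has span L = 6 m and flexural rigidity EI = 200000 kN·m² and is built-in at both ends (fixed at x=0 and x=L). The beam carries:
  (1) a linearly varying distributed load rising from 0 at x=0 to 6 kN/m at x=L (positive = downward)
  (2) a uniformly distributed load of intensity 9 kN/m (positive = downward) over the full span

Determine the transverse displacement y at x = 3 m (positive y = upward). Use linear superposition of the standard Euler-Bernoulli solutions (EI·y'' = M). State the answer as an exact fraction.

Load 1 — triangular load w₀=6 kN/m (0→w₀ over full span):
  y_1 = -w₀x²(L-x)²(x+2L)/(120LEI) = -6·3²·(6-3)²·(3+2·6)/(120·6·200000) = -81/1600000 m
Load 2 — uniform load w=9 kN/m over full span:
  y_2 = -wx²(L-x)²/(24EI) = -9·3²·(6-3)²/(24·200000) = -243/1600000 m
Superposition: y = Σ y_i = -81/400000 m ≈ -0.000202 m

y(3) = -81/400000 m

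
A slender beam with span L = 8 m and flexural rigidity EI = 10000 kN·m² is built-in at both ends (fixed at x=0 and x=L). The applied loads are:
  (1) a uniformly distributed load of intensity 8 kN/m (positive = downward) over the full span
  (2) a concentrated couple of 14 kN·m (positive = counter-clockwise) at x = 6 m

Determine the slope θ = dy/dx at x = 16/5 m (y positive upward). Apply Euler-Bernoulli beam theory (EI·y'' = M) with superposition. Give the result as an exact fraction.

Load 1 — uniform load w=8 kN/m over full span:
  θ_1 = -wx(L-x)(L-2x)/(12EI) = -8·(16/5)·(8-(16/5))·(8-2·(16/5))/(12·10000) = -128/78125 rad
Load 2 — applied couple M₀=14 kN·m at a=6 m (b=L-a=2):
  θ_2 = (R_Ax²/2 - M_Ax)/EI  [x≤a] with R_A=63/32, M_A=35/8 = ((63/32)·(16/5)²/2 - (35/8)·(16/5))/10000 = -49/125000 rad
Superposition: θ = Σ θ_i = -1269/625000 rad ≈ -0.002030 rad

θ(16/5) = -1269/625000 rad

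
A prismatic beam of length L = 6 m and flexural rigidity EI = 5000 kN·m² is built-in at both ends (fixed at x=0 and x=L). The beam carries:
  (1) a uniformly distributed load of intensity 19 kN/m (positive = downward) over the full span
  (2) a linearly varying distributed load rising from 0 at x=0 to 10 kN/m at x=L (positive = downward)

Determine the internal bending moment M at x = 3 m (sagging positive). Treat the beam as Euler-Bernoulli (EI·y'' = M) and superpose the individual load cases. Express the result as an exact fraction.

M(3) = 36 kN·m

Load 1 — uniform load w=19 kN/m over full span:
  M_1 = wLx/2 - wL²/12 - wx²/2 = 19·6·3/2 - 19·6²/12 - 19·3²/2 = 57/2 kN·m
Load 2 — triangular load w₀=10 kN/m (0→w₀ over full span):
  M_2 = 3w₀Lx/20 - w₀L²/30 - w₀x³/(6L) = 3·10·6·3/20 - 10·6²/30 - 10·3³/(6·6) = 15/2 kN·m
Superposition: M = Σ M_i = 36 kN·m ≈ 36.000000 kN·m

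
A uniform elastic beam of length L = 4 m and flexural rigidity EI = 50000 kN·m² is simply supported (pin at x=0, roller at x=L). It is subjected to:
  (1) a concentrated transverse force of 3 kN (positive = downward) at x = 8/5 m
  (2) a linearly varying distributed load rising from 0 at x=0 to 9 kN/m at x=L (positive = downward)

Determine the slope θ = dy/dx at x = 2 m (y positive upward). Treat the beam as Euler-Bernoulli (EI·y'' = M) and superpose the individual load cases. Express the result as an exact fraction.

Load 1 — point force P=3 kN at a=8/5 m (b=L-a=12/5):
  θ_1 = -Pa(2L²-6Lx+3x²+a²)/(6LEI)  [x>a] = -3·(8/5)·(2·4²-6·4·2+3·2²+(8/5)²)/(6·4·50000) = 9/1562500 rad
Load 2 — triangular load w₀=9 kN/m (0→w₀ over full span):
  θ_2 = -w₀(7L⁴-30L²x²+15x⁴)/(360LEI) = -9·(7·4⁴-30·4²·2²+15·2⁴)/(360·4·50000) = -7/500000 rad
Superposition: θ = Σ θ_i = -103/12500000 rad ≈ -0.000008 rad

θ(2) = -103/12500000 rad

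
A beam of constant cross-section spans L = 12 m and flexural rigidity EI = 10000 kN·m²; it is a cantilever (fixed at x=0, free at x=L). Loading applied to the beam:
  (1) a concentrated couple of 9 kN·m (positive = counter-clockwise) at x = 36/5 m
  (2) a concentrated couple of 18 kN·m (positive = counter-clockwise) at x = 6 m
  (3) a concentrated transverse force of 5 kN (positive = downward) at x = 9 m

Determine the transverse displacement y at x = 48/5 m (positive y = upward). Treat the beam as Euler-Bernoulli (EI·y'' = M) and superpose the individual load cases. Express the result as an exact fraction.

Load 1 — applied couple M₀=9 kN·m at a=36/5 m (b=L-a=24/5):
  y_1 = M₀a(2x-a)/(2EI)  [x>a] = 9·(36/5)·(2·(48/5)-(36/5))/(2·10000) = 243/6250 m
Load 2 — applied couple M₀=18 kN·m at a=6 m (b=L-a=6):
  y_2 = M₀a(2x-a)/(2EI)  [x>a] = 18·6·(2·(48/5)-6)/(2·10000) = 891/12500 m
Load 3 — point force P=5 kN at a=9 m (b=L-a=3):
  y_3 = -Pa²(3x-a)/(6EI)  [x>a] = -5·9²·(3·(48/5)-9)/(6·10000) = -2673/20000 m
Superposition: y = Σ y_i = -2349/100000 m ≈ -0.023490 m

y(48/5) = -2349/100000 m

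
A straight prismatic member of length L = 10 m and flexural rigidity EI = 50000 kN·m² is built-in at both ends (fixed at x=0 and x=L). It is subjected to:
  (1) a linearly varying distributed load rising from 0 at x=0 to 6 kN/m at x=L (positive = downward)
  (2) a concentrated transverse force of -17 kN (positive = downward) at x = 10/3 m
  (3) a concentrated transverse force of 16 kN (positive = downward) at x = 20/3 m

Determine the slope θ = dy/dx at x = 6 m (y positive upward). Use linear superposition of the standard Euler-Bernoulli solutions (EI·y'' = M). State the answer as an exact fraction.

Load 1 — triangular load w₀=6 kN/m (0→w₀ over full span):
  θ_1 = -w₀(2x(L-x)(L-2x)(x+2L)+x²(L-x)²)/(120LEI) = -6·(2·6·(10-6)·(10-2·6)·(6+2·10)+6²·(10-6)²)/(120·10·50000) = 3/15625 rad
Load 2 — point force P=-17 kN at a=10/3 m (b=L-a=20/3):
  θ_2 = Pa²(L-x)(2bL-(3b+a)(L-x))/(2L³EI)  [x>a] = (-17)·(10/3)²·(10-6)·(2·(20/3)·10-(3·(20/3)+(10/3))·(10-6))/(2·10³·50000) = -17/56250 rad
Load 3 — point force P=16 kN at a=20/3 m (b=L-a=10/3):
  θ_3 = -Pb²x(2aL-(3a+b)x)/(2L³EI)  [x≤a] = -16·(10/3)²·6·(2·(20/3)·10-(3·(20/3)+(10/3))·6)/(2·10³·50000) = 2/28125 rad
Superposition: θ = Σ θ_i = -11/281250 rad ≈ -0.000039 rad

θ(6) = -11/281250 rad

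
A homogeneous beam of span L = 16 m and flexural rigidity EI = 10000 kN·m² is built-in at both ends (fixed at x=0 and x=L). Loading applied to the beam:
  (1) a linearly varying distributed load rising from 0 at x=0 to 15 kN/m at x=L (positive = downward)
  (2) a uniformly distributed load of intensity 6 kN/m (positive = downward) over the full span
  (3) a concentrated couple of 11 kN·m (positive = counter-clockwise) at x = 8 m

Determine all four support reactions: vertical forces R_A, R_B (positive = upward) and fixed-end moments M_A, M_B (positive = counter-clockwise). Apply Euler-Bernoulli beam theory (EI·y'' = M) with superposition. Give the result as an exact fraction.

R_A = 2721/32 kN, M_A = 1035/4 kN·m, R_B = 4191/32 kN, M_B = -1269/4 kN·m

Load 1 — triangular load w₀=15 kN/m (0→w₀ over full span):
  R_A = 3w₀L/20 = 3·15·16/20 = 36 kN
  M_A = w₀L²/30 = 15·16²/30 = 128 kN·m
  R_B = 7w₀L/20 = 7·15·16/20 = 84 kN
  M_B = -w₀L²/20 = -15·16²/20 = -192 kN·m
Load 2 — uniform load w=6 kN/m over full span:
  R_A = wL/2 = 6·16/2 = 48 kN
  M_A = wL²/12 = 6·16²/12 = 128 kN·m
  R_B = wL/2 = 6·16/2 = 48 kN
  M_B = -wL²/12 = -6·16²/12 = -128 kN·m
Load 3 — applied couple M₀=11 kN·m at a=8 m (b=L-a=8):
  R_A = 6M₀ab/L³ = 6·11·8·8/16³ = 33/32 kN
  M_A = M₀b(2a-b)/L² = 11·8·(2·8-8)/16² = 11/4 kN·m
  R_B = -6M₀ab/L³ = -6·11·8·8/16³ = -33/32 kN
  M_B = M₀a(2b-a)/L² = 11·8·(2·8-8)/16² = 11/4 kN·m
Superposition: R_A = 2721/32 kN, M_A = 1035/4 kN·m, R_B = 4191/32 kN, M_B = -1269/4 kN·m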